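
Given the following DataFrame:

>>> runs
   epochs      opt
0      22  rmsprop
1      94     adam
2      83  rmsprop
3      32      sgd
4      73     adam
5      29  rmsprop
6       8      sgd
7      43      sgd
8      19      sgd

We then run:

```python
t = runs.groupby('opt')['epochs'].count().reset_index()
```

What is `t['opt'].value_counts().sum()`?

3

group by opt, count of epochs:
opt
adam       2
rmsprop    3
sgd        4
Name: epochs, dtype: int64
reset_index():
       opt  epochs
0     adam       2
1  rmsprop       3
2      sgd       4
value_counts of opt:
opt
adam       1
rmsprop    1
sgd        1
Name: count, dtype: int64
Finally, sum of the resulting series = 3.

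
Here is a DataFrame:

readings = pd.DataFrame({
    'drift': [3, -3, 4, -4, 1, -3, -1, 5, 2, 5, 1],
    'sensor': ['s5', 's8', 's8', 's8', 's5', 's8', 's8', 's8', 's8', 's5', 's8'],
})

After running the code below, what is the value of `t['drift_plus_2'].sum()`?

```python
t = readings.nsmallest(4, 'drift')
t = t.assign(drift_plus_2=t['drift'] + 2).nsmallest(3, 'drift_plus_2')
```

-4

take 4 rows with smallest drift:
   drift sensor
3     -4     s8
1     -3     s8
5     -3     s8
6     -1     s8
add column drift_plus_2 = t['drift'] + 2:
   drift sensor  drift_plus_2
3     -4     s8            -2
1     -3     s8            -1
5     -3     s8            -1
6     -1     s8             1
take 3 rows with smallest drift_plus_2:
   drift sensor  drift_plus_2
3     -4     s8            -2
1     -3     s8            -1
5     -3     s8            -1
sum of column 'drift_plus_2' → -4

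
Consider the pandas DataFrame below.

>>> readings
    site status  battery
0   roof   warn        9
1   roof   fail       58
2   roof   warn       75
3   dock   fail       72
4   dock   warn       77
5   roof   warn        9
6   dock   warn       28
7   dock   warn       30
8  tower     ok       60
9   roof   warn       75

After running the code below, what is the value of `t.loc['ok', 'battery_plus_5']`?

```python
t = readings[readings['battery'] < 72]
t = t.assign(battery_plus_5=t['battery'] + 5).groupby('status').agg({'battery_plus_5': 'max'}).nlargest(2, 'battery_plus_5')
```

65

filter rows where battery < 72:
    site status  battery
0   roof   warn        9
1   roof   fail       58
5   roof   warn        9
6   dock   warn       28
7   dock   warn       30
8  tower     ok       60
add column battery_plus_5 = t['battery'] + 5:
    site status  battery  battery_plus_5
0   roof   warn        9              14
1   roof   fail       58              63
5   roof   warn        9              14
6   dock   warn       28              33
7   dock   warn       30              35
8  tower     ok       60              65
group by status, max of battery_plus_5:
        battery_plus_5
status                
fail                63
ok                  65
warn                35
take 2 rows with largest battery_plus_5:
        battery_plus_5
status                
ok                  65
fail                63
value at row 'ok', column 'battery_plus_5' → 65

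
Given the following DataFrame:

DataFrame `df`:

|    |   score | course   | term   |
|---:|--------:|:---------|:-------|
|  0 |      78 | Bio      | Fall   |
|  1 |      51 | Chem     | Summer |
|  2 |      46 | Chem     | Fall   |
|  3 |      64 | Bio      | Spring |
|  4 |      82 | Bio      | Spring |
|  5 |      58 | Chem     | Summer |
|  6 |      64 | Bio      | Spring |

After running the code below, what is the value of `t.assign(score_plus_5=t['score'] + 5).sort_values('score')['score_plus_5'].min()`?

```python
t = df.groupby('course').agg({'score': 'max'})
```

63

group by course, max of score:
        score
course       
Bio        82
Chem       58
add column score_plus_5 = t['score'] + 5:
        score  score_plus_5
course                     
Bio        82            87
Chem       58            63
sort by score:
        score  score_plus_5
course                     
Chem       58            63
Bio        82            87
So min() = 63.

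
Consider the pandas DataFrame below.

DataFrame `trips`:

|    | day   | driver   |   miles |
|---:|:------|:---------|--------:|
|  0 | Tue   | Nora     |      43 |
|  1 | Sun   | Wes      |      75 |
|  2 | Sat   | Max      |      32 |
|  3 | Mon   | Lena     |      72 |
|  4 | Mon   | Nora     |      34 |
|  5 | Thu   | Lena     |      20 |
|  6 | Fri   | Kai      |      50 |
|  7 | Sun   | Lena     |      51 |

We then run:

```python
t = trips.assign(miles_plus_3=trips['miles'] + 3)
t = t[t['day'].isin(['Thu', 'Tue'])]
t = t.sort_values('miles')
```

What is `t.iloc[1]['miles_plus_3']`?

46

add column miles_plus_3 = trips['miles'] + 3:
   day driver  miles  miles_plus_3
0  Tue   Nora     43            46
1  Sun    Wes     75            78
2  Sat    Max     32            35
3  Mon   Lena     72            75
4  Mon   Nora     34            37
5  Thu   Lena     20            23
6  Fri    Kai     50            53
7  Sun   Lena     51            54
filter rows where day in ['Thu', 'Tue']:
   day driver  miles  miles_plus_3
0  Tue   Nora     43            46
5  Thu   Lena     20            23
sort by miles:
   day driver  miles  miles_plus_3
5  Thu   Lena     20            23
0  Tue   Nora     43            46
So iloc[1]['miles_plus_3'] = 46.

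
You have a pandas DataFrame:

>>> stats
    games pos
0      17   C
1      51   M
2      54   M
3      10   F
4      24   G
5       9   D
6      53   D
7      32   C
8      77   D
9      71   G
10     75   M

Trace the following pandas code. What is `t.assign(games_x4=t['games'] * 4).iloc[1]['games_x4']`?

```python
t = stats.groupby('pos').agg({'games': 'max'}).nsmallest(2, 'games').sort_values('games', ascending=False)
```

40

group by pos, max of games:
     games
pos       
C       32
D       77
F       10
G       71
M       75
take 2 rows with smallest games:
     games
pos       
F       10
C       32
sort by games descending:
     games
pos       
C       32
F       10
add column games_x4 = t['games'] * 4:
     games  games_x4
pos                 
C       32       128
F       10        40
Reading off the value at position 1, column 'games_x4', we get 40.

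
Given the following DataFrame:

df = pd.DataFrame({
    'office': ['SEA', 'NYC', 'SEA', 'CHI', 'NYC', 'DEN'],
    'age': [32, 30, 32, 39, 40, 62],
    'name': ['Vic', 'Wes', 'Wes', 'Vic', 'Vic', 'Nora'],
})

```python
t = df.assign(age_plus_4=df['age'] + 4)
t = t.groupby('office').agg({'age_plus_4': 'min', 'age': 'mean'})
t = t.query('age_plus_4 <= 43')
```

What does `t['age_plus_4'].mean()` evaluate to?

37.6666666667

add column age_plus_4 = df['age'] + 4:
  office  age  name  age_plus_4
0    SEA   32   Vic          36
1    NYC   30   Wes          34
2    SEA   32   Wes          36
3    CHI   39   Vic          43
4    NYC   40   Vic          44
5    DEN   62  Nora          66
group by office: min(age_plus_4), mean(age):
        age_plus_4   age
office                  
CHI             43  39.0
DEN             66  62.0
NYC             34  35.0
SEA             36  32.0
filter rows where age_plus_4 <= 43:
        age_plus_4   age
office                  
CHI             43  39.0
NYC             34  35.0
SEA             36  32.0
Then the mean of column 'age_plus_4': 37.6666666667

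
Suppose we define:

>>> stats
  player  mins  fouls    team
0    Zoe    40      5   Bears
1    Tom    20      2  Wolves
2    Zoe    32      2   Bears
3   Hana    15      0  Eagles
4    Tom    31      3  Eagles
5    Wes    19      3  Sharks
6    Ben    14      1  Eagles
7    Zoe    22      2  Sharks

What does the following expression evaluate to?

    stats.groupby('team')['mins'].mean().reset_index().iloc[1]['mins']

group by team, mean of mins:
team
Bears     36.0
Eagles    20.0
Sharks    20.5
Wolves    20.0
Name: mins, dtype: float64
reset_index():
     team  mins
0   Bears  36.0
1  Eagles  20.0
2  Sharks  20.5
3  Wolves  20.0
Reading off the value at position 1, column 'mins', we get 20.0.

20.0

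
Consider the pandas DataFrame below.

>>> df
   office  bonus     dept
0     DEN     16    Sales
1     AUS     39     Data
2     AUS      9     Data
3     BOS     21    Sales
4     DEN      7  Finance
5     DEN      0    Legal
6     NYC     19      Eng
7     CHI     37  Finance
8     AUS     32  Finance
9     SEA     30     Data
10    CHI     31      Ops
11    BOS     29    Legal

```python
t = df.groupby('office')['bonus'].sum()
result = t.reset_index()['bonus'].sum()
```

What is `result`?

270

group by office, sum of bonus:
office
AUS    80
BOS    50
CHI    68
DEN    23
NYC    19
SEA    30
Name: bonus, dtype: int64
reset_index():
  office  bonus
0    AUS     80
1    BOS     50
2    CHI     68
3    DEN     23
4    NYC     19
5    SEA     30
Hence 270.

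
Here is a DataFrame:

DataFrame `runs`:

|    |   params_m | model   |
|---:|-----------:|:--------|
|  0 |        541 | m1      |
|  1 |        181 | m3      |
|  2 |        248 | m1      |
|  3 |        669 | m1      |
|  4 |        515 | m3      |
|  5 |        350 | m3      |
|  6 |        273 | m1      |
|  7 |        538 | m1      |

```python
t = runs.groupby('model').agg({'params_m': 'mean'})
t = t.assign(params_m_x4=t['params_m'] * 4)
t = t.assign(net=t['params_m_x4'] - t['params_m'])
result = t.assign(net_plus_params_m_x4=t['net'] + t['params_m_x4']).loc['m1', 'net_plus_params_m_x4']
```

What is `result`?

group by model, mean of params_m:
         params_m
model            
m1     453.800000
m3     348.666667
add column params_m_x4 = t['params_m'] * 4:
         params_m  params_m_x4
model                         
m1     453.800000  1815.200000
m3     348.666667  1394.666667
add column net = t['params_m_x4'] - t['params_m']:
         params_m  params_m_x4     net
model                                 
m1     453.800000  1815.200000  1361.4
m3     348.666667  1394.666667  1046.0
add column net_plus_params_m_x4 = t['net'] + t['params_m_x4']:
         params_m  params_m_x4     net  net_plus_params_m_x4
model                                                       
m1     453.800000  1815.200000  1361.4           3176.600000
m3     348.666667  1394.666667  1046.0           2440.666667
Hence 3176.6.

3176.6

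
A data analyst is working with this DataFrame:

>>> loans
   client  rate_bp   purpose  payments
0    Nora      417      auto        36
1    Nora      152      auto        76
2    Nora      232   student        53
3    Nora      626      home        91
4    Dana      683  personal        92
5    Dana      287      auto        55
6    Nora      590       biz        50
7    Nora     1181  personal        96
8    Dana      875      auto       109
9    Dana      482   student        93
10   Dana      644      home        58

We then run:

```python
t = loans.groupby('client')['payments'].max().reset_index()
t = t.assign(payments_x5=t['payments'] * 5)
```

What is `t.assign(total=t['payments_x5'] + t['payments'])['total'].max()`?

group by client, max of payments:
client
Dana    109
Nora     96
Name: payments, dtype: int64
reset_index():
  client  payments
0   Dana       109
1   Nora        96
add column payments_x5 = t['payments'] * 5:
  client  payments  payments_x5
0   Dana       109          545
1   Nora        96          480
add column total = t['payments_x5'] + t['payments']:
  client  payments  payments_x5  total
0   Dana       109          545    654
1   Nora        96          480    576

654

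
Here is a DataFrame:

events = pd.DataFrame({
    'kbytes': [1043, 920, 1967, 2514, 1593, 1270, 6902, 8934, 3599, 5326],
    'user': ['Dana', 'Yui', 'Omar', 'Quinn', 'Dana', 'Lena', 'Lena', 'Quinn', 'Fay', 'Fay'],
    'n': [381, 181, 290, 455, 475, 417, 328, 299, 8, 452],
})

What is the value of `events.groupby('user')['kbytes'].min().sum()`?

11313

group by user, min of kbytes:
user
Dana     1043
Fay      3599
Lena     1270
Omar     1967
Quinn    2514
Yui       920
Name: kbytes, dtype: int64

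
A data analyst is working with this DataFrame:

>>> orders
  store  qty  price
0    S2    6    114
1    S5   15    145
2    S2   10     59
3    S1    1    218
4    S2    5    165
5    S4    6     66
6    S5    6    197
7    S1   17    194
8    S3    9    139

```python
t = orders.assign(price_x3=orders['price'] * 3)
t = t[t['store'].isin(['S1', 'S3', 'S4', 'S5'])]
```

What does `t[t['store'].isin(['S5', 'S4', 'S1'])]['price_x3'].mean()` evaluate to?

add column price_x3 = orders['price'] * 3:
  store  qty  price  price_x3
0    S2    6    114       342
1    S5   15    145       435
2    S2   10     59       177
3    S1    1    218       654
4    S2    5    165       495
5    S4    6     66       198
6    S5    6    197       591
7    S1   17    194       582
8    S3    9    139       417
filter rows where store in ['S1', 'S3', 'S4', 'S5']:
  store  qty  price  price_x3
1    S5   15    145       435
3    S1    1    218       654
5    S4    6     66       198
6    S5    6    197       591
7    S1   17    194       582
8    S3    9    139       417
filter rows where store in ['S5', 'S4', 'S1']:
  store  qty  price  price_x3
1    S5   15    145       435
3    S1    1    218       654
5    S4    6     66       198
6    S5    6    197       591
7    S1   17    194       582
Then the mean of column 'price_x3': 492.0

492.0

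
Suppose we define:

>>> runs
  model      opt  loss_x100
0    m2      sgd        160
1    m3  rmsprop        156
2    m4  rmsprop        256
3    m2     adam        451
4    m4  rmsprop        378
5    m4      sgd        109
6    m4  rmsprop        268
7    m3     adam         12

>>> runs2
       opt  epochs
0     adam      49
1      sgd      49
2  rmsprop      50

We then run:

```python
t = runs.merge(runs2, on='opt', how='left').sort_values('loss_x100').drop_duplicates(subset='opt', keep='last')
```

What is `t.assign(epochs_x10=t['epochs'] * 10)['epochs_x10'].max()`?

merge on 'opt' (how='left') → 8 rows:
  model      opt  loss_x100  epochs
0    m2      sgd        160      49
1    m3  rmsprop        156      50
2    m4  rmsprop        256      50
3    m2     adam        451      49
4    m4  rmsprop        378      50
5    m4      sgd        109      49
6    m4  rmsprop        268      50
7    m3     adam         12      49
sort by loss_x100:
  model      opt  loss_x100  epochs
7    m3     adam         12      49
5    m4      sgd        109      49
1    m3  rmsprop        156      50
0    m2      sgd        160      49
2    m4  rmsprop        256      50
6    m4  rmsprop        268      50
4    m4  rmsprop        378      50
3    m2     adam        451      49
drop duplicate opt (keep=last):
  model      opt  loss_x100  epochs
0    m2      sgd        160      49
4    m4  rmsprop        378      50
3    m2     adam        451      49
add column epochs_x10 = t['epochs'] * 10:
  model      opt  loss_x100  epochs  epochs_x10
0    m2      sgd        160      49         490
4    m4  rmsprop        378      50         500
3    m2     adam        451      49         490

500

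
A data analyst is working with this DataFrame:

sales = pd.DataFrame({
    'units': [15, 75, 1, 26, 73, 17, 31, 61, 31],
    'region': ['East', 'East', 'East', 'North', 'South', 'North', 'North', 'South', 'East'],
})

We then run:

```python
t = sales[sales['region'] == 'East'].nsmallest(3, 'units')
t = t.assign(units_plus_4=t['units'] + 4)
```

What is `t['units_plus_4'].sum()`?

filter rows where region == 'East':
   units region
0     15   East
1     75   East
2      1   East
8     31   East
take 3 rows with smallest units:
   units region
2      1   East
0     15   East
8     31   East
add column units_plus_4 = t['units'] + 4:
   units region  units_plus_4
2      1   East             5
0     15   East            19
8     31   East            35

59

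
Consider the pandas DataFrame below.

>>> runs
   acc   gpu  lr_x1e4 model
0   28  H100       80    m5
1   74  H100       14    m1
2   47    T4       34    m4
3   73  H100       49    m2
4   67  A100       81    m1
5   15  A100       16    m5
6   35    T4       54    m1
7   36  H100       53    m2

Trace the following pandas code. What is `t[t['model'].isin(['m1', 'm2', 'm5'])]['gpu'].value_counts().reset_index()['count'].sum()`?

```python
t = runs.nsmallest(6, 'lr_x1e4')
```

5

take 6 rows with smallest lr_x1e4:
   acc   gpu  lr_x1e4 model
1   74  H100       14    m1
5   15  A100       16    m5
2   47    T4       34    m4
3   73  H100       49    m2
7   36  H100       53    m2
6   35    T4       54    m1
filter rows where model in ['m1', 'm2', 'm5']:
   acc   gpu  lr_x1e4 model
1   74  H100       14    m1
5   15  A100       16    m5
3   73  H100       49    m2
7   36  H100       53    m2
6   35    T4       54    m1
value_counts of gpu:
gpu
H100    3
A100    1
T4      1
Name: count, dtype: int64
reset_index():
    gpu  count
0  H100      3
1  A100      1
2    T4      1
So sum() = 5.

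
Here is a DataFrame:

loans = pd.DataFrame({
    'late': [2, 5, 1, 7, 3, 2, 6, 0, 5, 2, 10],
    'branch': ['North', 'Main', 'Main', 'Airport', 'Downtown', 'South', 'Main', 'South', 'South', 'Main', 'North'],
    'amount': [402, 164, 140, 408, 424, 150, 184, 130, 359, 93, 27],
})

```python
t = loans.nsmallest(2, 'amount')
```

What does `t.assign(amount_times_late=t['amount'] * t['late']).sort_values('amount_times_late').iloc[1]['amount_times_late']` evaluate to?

take 2 rows with smallest amount:
    late branch  amount
10    10  North      27
9      2   Main      93
add column amount_times_late = t['amount'] * t['late']:
    late branch  amount  amount_times_late
10    10  North      27                270
9      2   Main      93                186
sort by amount_times_late:
    late branch  amount  amount_times_late
9      2   Main      93                186
10    10  North      27                270
value at position 1, column 'amount_times_late' → 270

270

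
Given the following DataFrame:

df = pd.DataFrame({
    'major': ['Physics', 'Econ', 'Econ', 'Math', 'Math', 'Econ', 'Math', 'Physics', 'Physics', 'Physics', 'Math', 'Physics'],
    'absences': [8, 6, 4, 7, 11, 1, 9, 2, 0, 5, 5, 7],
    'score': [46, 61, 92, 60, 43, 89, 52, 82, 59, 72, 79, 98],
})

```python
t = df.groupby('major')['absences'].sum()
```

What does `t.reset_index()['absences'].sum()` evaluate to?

group by major, sum of absences:
major
Econ       11
Math       32
Physics    22
Name: absences, dtype: int64
reset_index():
     major  absences
0     Econ        11
1     Math        32
2  Physics        22

65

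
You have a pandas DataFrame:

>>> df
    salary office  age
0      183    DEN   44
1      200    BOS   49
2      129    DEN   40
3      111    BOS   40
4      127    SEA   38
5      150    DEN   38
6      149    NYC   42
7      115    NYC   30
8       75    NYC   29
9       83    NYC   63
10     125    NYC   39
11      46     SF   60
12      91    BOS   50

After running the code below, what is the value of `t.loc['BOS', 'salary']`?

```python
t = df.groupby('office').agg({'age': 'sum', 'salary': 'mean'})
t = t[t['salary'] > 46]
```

group by office: sum(age), mean(salary):
        age  salary
office             
BOS     139   134.0
DEN     122   154.0
NYC     203   109.4
SEA      38   127.0
SF       60    46.0
filter rows where salary > 46:
        age  salary
office             
BOS     139   134.0
DEN     122   154.0
NYC     203   109.4
SEA      38   127.0
Finally, value at row 'BOS', column 'salary' = 134.0.

134.0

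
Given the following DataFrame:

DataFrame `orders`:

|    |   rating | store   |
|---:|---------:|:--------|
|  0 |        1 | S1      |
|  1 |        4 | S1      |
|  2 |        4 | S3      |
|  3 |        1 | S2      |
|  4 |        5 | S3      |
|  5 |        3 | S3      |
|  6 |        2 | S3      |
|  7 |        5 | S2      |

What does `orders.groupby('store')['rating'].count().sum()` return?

8

group by store, count of rating:
store
S1    2
S2    2
S3    4
Name: rating, dtype: int64
The sum of the resulting series is 8.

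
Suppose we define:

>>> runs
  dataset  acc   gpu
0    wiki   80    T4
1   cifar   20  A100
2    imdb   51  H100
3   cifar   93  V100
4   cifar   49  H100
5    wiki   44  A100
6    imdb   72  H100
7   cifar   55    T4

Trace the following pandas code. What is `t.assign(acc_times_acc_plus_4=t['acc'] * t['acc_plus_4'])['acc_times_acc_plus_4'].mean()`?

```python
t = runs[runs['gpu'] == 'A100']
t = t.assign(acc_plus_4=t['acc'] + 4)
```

1296.0

filter rows where gpu == 'A100':
  dataset  acc   gpu
1   cifar   20  A100
5    wiki   44  A100
add column acc_plus_4 = t['acc'] + 4:
  dataset  acc   gpu  acc_plus_4
1   cifar   20  A100          24
5    wiki   44  A100          48
add column acc_times_acc_plus_4 = t['acc'] * t['acc_plus_4']:
  dataset  acc   gpu  acc_plus_4  acc_times_acc_plus_4
1   cifar   20  A100          24                   480
5    wiki   44  A100          48                  2112
Finally, mean of column 'acc_times_acc_plus_4' = 1296.0.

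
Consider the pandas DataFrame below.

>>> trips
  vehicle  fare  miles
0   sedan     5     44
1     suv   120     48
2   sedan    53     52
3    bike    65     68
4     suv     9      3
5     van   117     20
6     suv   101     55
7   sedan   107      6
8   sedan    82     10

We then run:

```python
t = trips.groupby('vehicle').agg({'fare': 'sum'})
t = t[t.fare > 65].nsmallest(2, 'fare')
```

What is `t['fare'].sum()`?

347

group by vehicle, sum of fare:
         fare
vehicle      
bike       65
sedan     247
suv       230
van       117
filter rows where fare > 65:
         fare
vehicle      
sedan     247
suv       230
van       117
take 2 rows with smallest fare:
         fare
vehicle      
van       117
suv       230
sum of column 'fare' → 347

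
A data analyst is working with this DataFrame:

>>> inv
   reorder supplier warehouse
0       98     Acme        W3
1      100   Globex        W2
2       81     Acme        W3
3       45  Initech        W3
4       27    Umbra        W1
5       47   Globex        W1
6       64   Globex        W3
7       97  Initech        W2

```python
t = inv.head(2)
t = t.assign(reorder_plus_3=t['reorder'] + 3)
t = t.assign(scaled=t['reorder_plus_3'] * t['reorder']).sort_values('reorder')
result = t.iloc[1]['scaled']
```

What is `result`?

10300

take first 2 rows:
   reorder supplier warehouse
0       98     Acme        W3
1      100   Globex        W2
add column reorder_plus_3 = t['reorder'] + 3:
   reorder supplier warehouse  reorder_plus_3
0       98     Acme        W3             101
1      100   Globex        W2             103
add column scaled = t['reorder_plus_3'] * t['reorder']:
   reorder supplier warehouse  reorder_plus_3  scaled
0       98     Acme        W3             101    9898
1      100   Globex        W2             103   10300
sort by reorder:
   reorder supplier warehouse  reorder_plus_3  scaled
0       98     Acme        W3             101    9898
1      100   Globex        W2             103   10300
So iloc[1]['scaled'] = 10300.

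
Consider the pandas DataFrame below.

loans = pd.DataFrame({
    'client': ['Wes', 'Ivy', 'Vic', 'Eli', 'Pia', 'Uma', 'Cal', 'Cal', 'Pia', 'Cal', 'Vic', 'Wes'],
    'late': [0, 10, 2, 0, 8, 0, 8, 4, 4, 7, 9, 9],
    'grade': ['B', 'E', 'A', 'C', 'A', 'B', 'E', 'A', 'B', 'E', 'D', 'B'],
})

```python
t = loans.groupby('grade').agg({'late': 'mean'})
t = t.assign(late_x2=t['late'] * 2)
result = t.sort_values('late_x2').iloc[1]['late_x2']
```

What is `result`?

6.5

group by grade, mean of late:
           late
grade          
A      4.666667
B      3.250000
C      0.000000
D      9.000000
E      8.333333
add column late_x2 = t['late'] * 2:
           late    late_x2
grade                     
A      4.666667   9.333333
B      3.250000   6.500000
C      0.000000   0.000000
D      9.000000  18.000000
E      8.333333  16.666667
sort by late_x2:
           late    late_x2
grade                     
C      0.000000   0.000000
B      3.250000   6.500000
A      4.666667   9.333333
E      8.333333  16.666667
D      9.000000  18.000000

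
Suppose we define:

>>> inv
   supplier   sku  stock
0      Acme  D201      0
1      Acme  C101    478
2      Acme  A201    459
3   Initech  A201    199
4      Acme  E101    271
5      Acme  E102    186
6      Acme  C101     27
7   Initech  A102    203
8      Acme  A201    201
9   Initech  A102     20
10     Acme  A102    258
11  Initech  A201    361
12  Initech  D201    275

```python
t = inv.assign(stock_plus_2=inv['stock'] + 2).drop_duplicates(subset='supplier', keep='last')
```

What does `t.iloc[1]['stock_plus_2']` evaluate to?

add column stock_plus_2 = inv['stock'] + 2:
   supplier   sku  stock  stock_plus_2
0      Acme  D201      0             2
1      Acme  C101    478           480
2      Acme  A201    459           461
3   Initech  A201    199           201
4      Acme  E101    271           273
5      Acme  E102    186           188
6      Acme  C101     27            29
7   Initech  A102    203           205
8      Acme  A201    201           203
9   Initech  A102     20            22
10     Acme  A102    258           260
11  Initech  A201    361           363
12  Initech  D201    275           277
drop duplicate supplier (keep=last):
   supplier   sku  stock  stock_plus_2
10     Acme  A102    258           260
12  Initech  D201    275           277

277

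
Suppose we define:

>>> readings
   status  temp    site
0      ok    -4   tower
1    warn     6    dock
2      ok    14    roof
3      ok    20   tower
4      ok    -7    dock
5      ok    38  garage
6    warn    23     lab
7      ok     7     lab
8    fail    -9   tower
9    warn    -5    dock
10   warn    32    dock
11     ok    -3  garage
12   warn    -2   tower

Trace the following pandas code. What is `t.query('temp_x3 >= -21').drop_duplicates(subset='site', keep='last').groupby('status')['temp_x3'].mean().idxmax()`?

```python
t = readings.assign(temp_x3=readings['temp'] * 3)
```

warn

add column temp_x3 = readings['temp'] * 3:
   status  temp    site  temp_x3
0      ok    -4   tower      -12
1    warn     6    dock       18
2      ok    14    roof       42
3      ok    20   tower       60
4      ok    -7    dock      -21
5      ok    38  garage      114
6    warn    23     lab       69
7      ok     7     lab       21
8    fail    -9   tower      -27
9    warn    -5    dock      -15
10   warn    32    dock       96
11     ok    -3  garage       -9
12   warn    -2   tower       -6
filter rows where temp_x3 >= -21:
   status  temp    site  temp_x3
0      ok    -4   tower      -12
1    warn     6    dock       18
2      ok    14    roof       42
3      ok    20   tower       60
4      ok    -7    dock      -21
5      ok    38  garage      114
6    warn    23     lab       69
7      ok     7     lab       21
9    warn    -5    dock      -15
10   warn    32    dock       96
11     ok    -3  garage       -9
12   warn    -2   tower       -6
drop duplicate site (keep=last):
   status  temp    site  temp_x3
2      ok    14    roof       42
7      ok     7     lab       21
10   warn    32    dock       96
11     ok    -3  garage       -9
12   warn    -2   tower       -6
group by status, mean of temp_x3:
status
ok      18.0
warn    45.0
Name: temp_x3, dtype: float64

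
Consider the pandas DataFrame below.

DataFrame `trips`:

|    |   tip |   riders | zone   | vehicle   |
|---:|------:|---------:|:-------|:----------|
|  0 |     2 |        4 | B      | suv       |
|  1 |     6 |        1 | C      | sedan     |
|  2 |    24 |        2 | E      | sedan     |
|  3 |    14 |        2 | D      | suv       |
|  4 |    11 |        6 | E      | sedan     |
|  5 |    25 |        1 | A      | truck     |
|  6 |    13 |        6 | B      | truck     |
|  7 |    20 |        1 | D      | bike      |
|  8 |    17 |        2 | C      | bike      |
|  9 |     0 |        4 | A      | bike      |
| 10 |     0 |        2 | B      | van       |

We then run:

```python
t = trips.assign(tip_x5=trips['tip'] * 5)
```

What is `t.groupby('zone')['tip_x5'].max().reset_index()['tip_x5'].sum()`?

495

add column tip_x5 = trips['tip'] * 5:
    tip  riders zone vehicle  tip_x5
0     2       4    B     suv      10
1     6       1    C   sedan      30
2    24       2    E   sedan     120
3    14       2    D     suv      70
4    11       6    E   sedan      55
5    25       1    A   truck     125
6    13       6    B   truck      65
7    20       1    D    bike     100
8    17       2    C    bike      85
9     0       4    A    bike       0
10    0       2    B     van       0
group by zone, max of tip_x5:
zone
A    125
B     65
C     85
D    100
E    120
Name: tip_x5, dtype: int64
reset_index():
  zone  tip_x5
0    A     125
1    B      65
2    C      85
3    D     100
4    E     120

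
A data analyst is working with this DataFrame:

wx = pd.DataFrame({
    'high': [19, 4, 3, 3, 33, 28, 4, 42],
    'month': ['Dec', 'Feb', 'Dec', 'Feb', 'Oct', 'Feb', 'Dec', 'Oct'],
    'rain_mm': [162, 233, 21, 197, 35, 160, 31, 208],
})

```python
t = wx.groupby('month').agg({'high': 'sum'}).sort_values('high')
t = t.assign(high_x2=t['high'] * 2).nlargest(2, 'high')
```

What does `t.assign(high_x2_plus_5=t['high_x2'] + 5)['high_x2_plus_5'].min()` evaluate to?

75

group by month, sum of high:
       high
month      
Dec      26
Feb      35
Oct      75
sort by high:
       high
month      
Dec      26
Feb      35
Oct      75
add column high_x2 = t['high'] * 2:
       high  high_x2
month               
Dec      26       52
Feb      35       70
Oct      75      150
take 2 rows with largest high:
       high  high_x2
month               
Oct      75      150
Feb      35       70
add column high_x2_plus_5 = t['high_x2'] + 5:
       high  high_x2  high_x2_plus_5
month                               
Oct      75      150             155
Feb      35       70              75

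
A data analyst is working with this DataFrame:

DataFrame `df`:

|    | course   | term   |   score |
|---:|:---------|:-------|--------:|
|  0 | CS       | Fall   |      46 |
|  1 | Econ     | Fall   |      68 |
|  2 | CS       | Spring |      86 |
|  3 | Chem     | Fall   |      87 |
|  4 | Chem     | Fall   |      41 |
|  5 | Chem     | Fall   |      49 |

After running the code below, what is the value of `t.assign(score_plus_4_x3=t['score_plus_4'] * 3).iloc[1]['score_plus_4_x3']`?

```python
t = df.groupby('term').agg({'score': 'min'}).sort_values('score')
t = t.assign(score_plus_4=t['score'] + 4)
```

270

group by term, min of score:
        score
term         
Fall       41
Spring     86
sort by score:
        score
term         
Fall       41
Spring     86
add column score_plus_4 = t['score'] + 4:
        score  score_plus_4
term                       
Fall       41            45
Spring     86            90
add column score_plus_4_x3 = t['score_plus_4'] * 3:
        score  score_plus_4  score_plus_4_x3
term                                        
Fall       41            45              135
Spring     86            90              270
Hence 270.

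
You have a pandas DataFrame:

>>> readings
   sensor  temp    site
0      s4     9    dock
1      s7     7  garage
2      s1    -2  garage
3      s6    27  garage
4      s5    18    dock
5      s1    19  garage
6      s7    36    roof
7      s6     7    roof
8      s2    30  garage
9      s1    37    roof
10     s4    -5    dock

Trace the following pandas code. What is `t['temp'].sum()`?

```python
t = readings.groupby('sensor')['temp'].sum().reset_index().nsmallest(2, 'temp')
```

group by sensor, sum of temp:
sensor
s1    54
s2    30
s4     4
s5    18
s6    34
s7    43
Name: temp, dtype: int64
reset_index():
  sensor  temp
0     s1    54
1     s2    30
2     s4     4
3     s5    18
4     s6    34
5     s7    43
take 2 rows with smallest temp:
  sensor  temp
2     s4     4
3     s5    18
The sum of column 'temp' is 22.

22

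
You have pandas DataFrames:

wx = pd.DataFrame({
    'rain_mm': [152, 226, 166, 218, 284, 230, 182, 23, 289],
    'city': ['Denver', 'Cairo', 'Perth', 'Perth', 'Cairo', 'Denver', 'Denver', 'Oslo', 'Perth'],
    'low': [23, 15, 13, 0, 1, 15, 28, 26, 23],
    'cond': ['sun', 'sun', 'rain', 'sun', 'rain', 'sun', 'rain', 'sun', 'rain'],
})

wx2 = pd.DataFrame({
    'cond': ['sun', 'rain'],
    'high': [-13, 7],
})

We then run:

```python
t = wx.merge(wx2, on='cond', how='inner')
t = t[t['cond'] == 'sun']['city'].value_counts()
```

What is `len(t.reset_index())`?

merge on 'cond' (how='inner') → 9 rows:
   rain_mm    city  low  cond  high
0      152  Denver   23   sun   -13
1      226   Cairo   15   sun   -13
2      166   Perth   13  rain     7
3      218   Perth    0   sun   -13
4      284   Cairo    1  rain     7
5      230  Denver   15   sun   -13
6      182  Denver   28  rain     7
7       23    Oslo   26   sun   -13
8      289   Perth   23  rain     7
filter rows where cond == 'sun':
   rain_mm    city  low cond  high
0      152  Denver   23  sun   -13
1      226   Cairo   15  sun   -13
3      218   Perth    0  sun   -13
5      230  Denver   15  sun   -13
7       23    Oslo   26  sun   -13
value_counts of city:
city
Denver    2
Cairo     1
Perth     1
Oslo      1
Name: count, dtype: int64
reset_index():
     city  count
0  Denver      2
1   Cairo      1
2   Perth      1
3    Oslo      1
The number of rows is 4.

4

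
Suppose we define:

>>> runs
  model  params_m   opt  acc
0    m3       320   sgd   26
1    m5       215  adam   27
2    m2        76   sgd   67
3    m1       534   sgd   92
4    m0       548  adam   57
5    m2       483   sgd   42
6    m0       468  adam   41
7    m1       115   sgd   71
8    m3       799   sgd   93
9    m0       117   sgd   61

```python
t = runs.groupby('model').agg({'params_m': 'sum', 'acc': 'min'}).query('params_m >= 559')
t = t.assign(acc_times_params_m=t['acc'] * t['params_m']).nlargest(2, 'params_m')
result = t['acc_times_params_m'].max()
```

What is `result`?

46453

group by model: sum(params_m), min(acc):
       params_m  acc
model               
m0         1133   41
m1          649   71
m2          559   42
m3         1119   26
m5          215   27
filter rows where params_m >= 559:
       params_m  acc
model               
m0         1133   41
m1          649   71
m2          559   42
m3         1119   26
add column acc_times_params_m = t['acc'] * t['params_m']:
       params_m  acc  acc_times_params_m
model                                   
m0         1133   41               46453
m1          649   71               46079
m2          559   42               23478
m3         1119   26               29094
take 2 rows with largest params_m:
       params_m  acc  acc_times_params_m
model                                   
m0         1133   41               46453
m3         1119   26               29094
max of column 'acc_times_params_m' → 46453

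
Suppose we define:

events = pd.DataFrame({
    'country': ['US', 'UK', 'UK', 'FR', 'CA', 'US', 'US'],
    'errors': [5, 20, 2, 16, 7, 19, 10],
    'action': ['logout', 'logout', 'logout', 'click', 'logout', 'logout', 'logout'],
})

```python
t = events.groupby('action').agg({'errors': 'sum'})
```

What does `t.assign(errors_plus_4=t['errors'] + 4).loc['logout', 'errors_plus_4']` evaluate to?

group by action, sum of errors:
        errors
action        
click       16
logout      63
add column errors_plus_4 = t['errors'] + 4:
        errors  errors_plus_4
action                       
click       16             20
logout      63             67
Taking the value at row 'logout', column 'errors_plus_4' gives 67.

67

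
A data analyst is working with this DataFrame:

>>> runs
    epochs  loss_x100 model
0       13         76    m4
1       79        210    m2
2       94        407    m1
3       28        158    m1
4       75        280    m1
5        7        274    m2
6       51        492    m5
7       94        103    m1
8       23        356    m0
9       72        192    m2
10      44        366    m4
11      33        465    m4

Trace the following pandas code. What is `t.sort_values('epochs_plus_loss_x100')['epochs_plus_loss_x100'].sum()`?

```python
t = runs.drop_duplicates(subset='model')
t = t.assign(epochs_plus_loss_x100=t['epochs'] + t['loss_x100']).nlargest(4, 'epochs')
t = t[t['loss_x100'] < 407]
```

668

drop duplicate model (keep=first):
   epochs  loss_x100 model
0      13         76    m4
1      79        210    m2
2      94        407    m1
6      51        492    m5
8      23        356    m0
add column epochs_plus_loss_x100 = t['epochs'] + t['loss_x100']:
   epochs  loss_x100 model  epochs_plus_loss_x100
0      13         76    m4                     89
1      79        210    m2                    289
2      94        407    m1                    501
6      51        492    m5                    543
8      23        356    m0                    379
take 4 rows with largest epochs:
   epochs  loss_x100 model  epochs_plus_loss_x100
2      94        407    m1                    501
1      79        210    m2                    289
6      51        492    m5                    543
8      23        356    m0                    379
filter rows where loss_x100 < 407:
   epochs  loss_x100 model  epochs_plus_loss_x100
1      79        210    m2                    289
8      23        356    m0                    379
sort by epochs_plus_loss_x100:
   epochs  loss_x100 model  epochs_plus_loss_x100
1      79        210    m2                    289
8      23        356    m0                    379
Finally, sum of column 'epochs_plus_loss_x100' = 668.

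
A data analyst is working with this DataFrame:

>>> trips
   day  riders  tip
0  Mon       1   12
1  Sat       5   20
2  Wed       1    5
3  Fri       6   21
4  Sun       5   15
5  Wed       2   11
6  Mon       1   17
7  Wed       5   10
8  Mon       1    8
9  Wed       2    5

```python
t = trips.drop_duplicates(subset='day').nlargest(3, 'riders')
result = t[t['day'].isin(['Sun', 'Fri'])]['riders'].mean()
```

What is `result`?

drop duplicate day (keep=first):
   day  riders  tip
0  Mon       1   12
1  Sat       5   20
2  Wed       1    5
3  Fri       6   21
4  Sun       5   15
take 3 rows with largest riders:
   day  riders  tip
3  Fri       6   21
1  Sat       5   20
4  Sun       5   15
filter rows where day in ['Sun', 'Fri']:
   day  riders  tip
3  Fri       6   21
4  Sun       5   15
Reading off the mean of column 'riders', we get 5.5.

5.5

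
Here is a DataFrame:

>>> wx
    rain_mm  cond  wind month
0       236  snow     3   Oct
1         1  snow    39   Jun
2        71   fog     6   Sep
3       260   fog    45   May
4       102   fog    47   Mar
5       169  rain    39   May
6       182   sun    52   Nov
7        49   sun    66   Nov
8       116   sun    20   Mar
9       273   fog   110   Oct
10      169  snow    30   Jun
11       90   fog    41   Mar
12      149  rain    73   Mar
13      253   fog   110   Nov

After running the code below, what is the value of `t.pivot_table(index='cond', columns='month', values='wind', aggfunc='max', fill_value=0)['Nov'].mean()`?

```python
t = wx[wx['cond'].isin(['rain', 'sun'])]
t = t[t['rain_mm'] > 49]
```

26.0

filter rows where cond in ['rain', 'sun']:
    rain_mm  cond  wind month
5       169  rain    39   May
6       182   sun    52   Nov
7        49   sun    66   Nov
8       116   sun    20   Mar
12      149  rain    73   Mar
filter rows where rain_mm > 49:
    rain_mm  cond  wind month
5       169  rain    39   May
6       182   sun    52   Nov
8       116   sun    20   Mar
12      149  rain    73   Mar
pivot: rows=cond, cols=month, max(wind):
month  Mar  May  Nov
cond                
rain    73   39    0
sun     20    0   52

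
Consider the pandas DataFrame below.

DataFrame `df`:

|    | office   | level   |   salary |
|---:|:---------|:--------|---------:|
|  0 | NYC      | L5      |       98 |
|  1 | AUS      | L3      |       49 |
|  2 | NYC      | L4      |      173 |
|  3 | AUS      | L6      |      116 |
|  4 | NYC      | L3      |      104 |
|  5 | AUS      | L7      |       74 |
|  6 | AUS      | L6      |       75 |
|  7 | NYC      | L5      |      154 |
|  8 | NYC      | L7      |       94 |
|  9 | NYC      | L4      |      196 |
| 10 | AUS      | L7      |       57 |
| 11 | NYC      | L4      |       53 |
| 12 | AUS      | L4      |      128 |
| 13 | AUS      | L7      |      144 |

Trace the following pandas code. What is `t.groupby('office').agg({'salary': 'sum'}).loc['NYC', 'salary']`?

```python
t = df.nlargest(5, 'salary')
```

take 5 rows with largest salary:
   office level  salary
9     NYC    L4     196
2     NYC    L4     173
7     NYC    L5     154
13    AUS    L7     144
12    AUS    L4     128
group by office, sum of salary:
        salary
office        
AUS        272
NYC        523
value at row 'NYC', column 'salary' → 523

523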